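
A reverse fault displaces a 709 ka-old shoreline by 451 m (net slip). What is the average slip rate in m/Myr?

636 m/Myr

rate = 451 m / 709 ka = 0.000636 m/yr = 636 m/Myr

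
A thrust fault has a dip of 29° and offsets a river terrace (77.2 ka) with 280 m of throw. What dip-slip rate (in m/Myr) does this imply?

7480 m/Myr

dip-slip = throw / sin(dip) = 280 m / sin(29°) = 577.5 m
rate = 577.5 m / 77.2 ka = 0.00748 m/yr = 7480 m/Myr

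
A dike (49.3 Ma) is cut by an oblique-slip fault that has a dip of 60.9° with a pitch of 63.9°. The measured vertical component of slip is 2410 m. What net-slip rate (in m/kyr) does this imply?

0.0623 m/kyr

dip-slip = throw / sin(dip) = 2410 / sin(60.9°) = 2758 m
net slip = dip-slip / sin(rake) = 2758 / sin(63.9°) = 3071 m
rate = 3071 m / 49.3 Ma = 0.0000623 m/yr = 0.0623 m/kyr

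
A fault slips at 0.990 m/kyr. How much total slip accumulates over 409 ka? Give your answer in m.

405 m

slip = rate × time = 0.990 m/kyr × 409 ka = 405 m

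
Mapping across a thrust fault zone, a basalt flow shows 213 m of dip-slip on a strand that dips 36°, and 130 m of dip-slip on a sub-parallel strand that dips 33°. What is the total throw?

196 m

throw_A = 213 × sin(36°) = 125.2 m
throw_B = 130 × sin(33°) = 70.80 m
total = 125.2 + 70.80 = 196 m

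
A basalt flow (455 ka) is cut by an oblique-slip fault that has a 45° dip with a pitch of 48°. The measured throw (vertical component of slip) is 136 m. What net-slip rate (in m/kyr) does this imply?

0.569 m/kyr

dip-slip = throw / sin(dip) = 136 / sin(45°) = 192.3 m
net slip = dip-slip / sin(rake) = 192.3 / sin(48°) = 258.8 m
rate = 258.8 m / 455 ka = 0.000569 m/yr = 0.569 m/kyr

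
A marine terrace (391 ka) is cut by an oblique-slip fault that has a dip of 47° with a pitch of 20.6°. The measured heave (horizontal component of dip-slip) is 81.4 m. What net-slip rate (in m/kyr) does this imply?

0.868 m/kyr

dip-slip = heave / cos(dip) = 81.4 / cos(47°) = 119.4 m
net slip = dip-slip / sin(rake) = 119.4 / sin(20.6°) = 339.2 m
rate = 339.2 m / 391 ka = 0.000868 m/yr = 0.868 m/kyr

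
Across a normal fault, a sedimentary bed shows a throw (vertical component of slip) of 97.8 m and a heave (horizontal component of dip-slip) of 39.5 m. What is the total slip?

105 m

net slip = √(throw² + heave²) = √(97.8² + 39.5²) = 105 m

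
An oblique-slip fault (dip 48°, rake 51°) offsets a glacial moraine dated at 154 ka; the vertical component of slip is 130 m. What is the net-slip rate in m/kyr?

1.46 m/kyr

dip-slip = throw / sin(dip) = 130 / sin(48°) = 174.9 m
net slip = dip-slip / sin(rake) = 174.9 / sin(51°) = 225.1 m
rate = 225.1 m / 154 ka = 0.00146 m/yr = 1.46 m/kyr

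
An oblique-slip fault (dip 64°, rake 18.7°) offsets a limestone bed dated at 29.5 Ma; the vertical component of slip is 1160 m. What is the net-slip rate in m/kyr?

0.136 m/kyr

dip-slip = throw / sin(dip) = 1160 / sin(64°) = 1291 m
net slip = dip-slip / sin(rake) = 1291 / sin(18.7°) = 4025 m
rate = 4025 m / 29.5 Ma = 0.000136 m/yr = 0.136 m/kyr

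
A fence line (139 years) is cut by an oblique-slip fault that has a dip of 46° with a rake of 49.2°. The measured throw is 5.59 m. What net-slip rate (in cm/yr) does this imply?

7.39 cm/yr

dip-slip = throw / sin(dip) = 5.59 / sin(46°) = 7.771 m
net slip = dip-slip / sin(rake) = 7.771 / sin(49.2°) = 10.27 m
rate = 10.27 m / 139 years = 0.0739 m/yr = 7.39 cm/yr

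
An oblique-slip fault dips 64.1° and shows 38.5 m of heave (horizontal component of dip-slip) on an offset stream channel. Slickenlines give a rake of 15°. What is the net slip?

dip-slip = heave / cos(dip) = 38.5 / cos(64.1°) = 88.14 m
net slip = dip-slip / sin(rake) = 88.14 / sin(15°) = 341 m

341 m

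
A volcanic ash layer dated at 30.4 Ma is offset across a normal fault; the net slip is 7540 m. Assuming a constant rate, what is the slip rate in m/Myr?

rate = 7540 m / 30.4 Ma = 0.000248 m/yr = 248 m/Myr

248 m/Myr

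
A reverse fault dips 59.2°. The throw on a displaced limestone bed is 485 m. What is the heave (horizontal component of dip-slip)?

heave = throw / tan(dip) = 485 / tan(59.2°) = 289 m

289 m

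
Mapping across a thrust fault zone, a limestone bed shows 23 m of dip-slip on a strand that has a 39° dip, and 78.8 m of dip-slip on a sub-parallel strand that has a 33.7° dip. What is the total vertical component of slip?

58.2 m

throw_A = 23 × sin(39°) = 14.47 m
throw_B = 78.8 × sin(33.7°) = 43.72 m
total = 14.47 + 43.72 = 58.2 m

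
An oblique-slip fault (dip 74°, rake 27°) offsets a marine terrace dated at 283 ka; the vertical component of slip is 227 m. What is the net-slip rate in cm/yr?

0.184 cm/yr

dip-slip = throw / sin(dip) = 227 / sin(74°) = 236.1 m
net slip = dip-slip / sin(rake) = 236.1 / sin(27°) = 520.2 m
rate = 520.2 m / 283 ka = 0.00184 m/yr = 0.184 cm/yr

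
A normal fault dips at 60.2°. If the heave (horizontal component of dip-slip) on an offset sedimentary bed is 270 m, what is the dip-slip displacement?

543 m

dip-slip = heave / cos(dip) = 270 / cos(60.2°) = 543 m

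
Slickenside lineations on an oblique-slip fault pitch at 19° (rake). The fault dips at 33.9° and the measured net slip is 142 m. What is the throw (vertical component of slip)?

25.8 m

dip-slip = net slip × sin(rake) = 142 m × sin(19°) = 46.23 m
throw = dip-slip × sin(dip) = 46.23 × sin(33.9°) = 25.8 m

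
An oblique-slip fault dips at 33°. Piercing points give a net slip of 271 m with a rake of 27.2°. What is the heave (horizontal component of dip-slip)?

dip-slip = net slip × sin(rake) = 271 m × sin(27.2°) = 123.9 m
heave = dip-slip × cos(dip) = 123.9 × cos(33°) = 104 m

104 m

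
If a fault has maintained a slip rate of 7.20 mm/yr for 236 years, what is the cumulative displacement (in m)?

1.70 m

slip = rate × time = 7.20 mm/yr × 236 years = 1.70 m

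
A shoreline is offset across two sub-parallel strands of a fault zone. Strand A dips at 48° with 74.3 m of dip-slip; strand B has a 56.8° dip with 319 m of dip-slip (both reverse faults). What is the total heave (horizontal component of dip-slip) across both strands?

heave_A = 74.3 × cos(48°) = 49.72 m
heave_B = 319 × cos(56.8°) = 174.7 m
total = 49.72 + 174.7 = 224 m

224 m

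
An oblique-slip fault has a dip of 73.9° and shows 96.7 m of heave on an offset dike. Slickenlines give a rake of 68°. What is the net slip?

376 m

dip-slip = heave / cos(dip) = 96.7 / cos(73.9°) = 348.7 m
net slip = dip-slip / sin(rake) = 348.7 / sin(68°) = 376 m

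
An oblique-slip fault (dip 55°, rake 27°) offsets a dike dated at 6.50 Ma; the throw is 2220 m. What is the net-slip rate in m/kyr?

dip-slip = throw / sin(dip) = 2220 / sin(55°) = 2710 m
net slip = dip-slip / sin(rake) = 2710 / sin(27°) = 5970 m
rate = 5970 m / 6.50 Ma = 0.000918 m/yr = 0.918 m/kyr

0.918 m/kyr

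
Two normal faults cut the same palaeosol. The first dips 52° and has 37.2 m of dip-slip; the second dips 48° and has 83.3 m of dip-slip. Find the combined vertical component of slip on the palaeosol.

91.2 m

throw_A = 37.2 × sin(52°) = 29.31 m
throw_B = 83.3 × sin(48°) = 61.90 m
total = 29.31 + 61.90 = 91.2 m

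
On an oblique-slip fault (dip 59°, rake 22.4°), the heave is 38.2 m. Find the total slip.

195 m

dip-slip = heave / cos(dip) = 38.2 / cos(59°) = 74.17 m
net slip = dip-slip / sin(rake) = 74.17 / sin(22.4°) = 195 m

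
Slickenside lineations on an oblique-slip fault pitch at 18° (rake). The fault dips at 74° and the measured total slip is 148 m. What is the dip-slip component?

dip-slip = net slip × sin(rake) = 148 m × sin(18°) = 45.7 m

45.7 m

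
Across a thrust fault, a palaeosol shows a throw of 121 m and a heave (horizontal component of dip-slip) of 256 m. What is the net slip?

283 m

net slip = √(throw² + heave²) = √(121² + 256²) = 283 m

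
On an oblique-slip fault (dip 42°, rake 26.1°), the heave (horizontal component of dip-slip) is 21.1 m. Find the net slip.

64.5 m

dip-slip = heave / cos(dip) = 21.1 / cos(42°) = 28.39 m
net slip = dip-slip / sin(rake) = 28.39 / sin(26.1°) = 64.5 m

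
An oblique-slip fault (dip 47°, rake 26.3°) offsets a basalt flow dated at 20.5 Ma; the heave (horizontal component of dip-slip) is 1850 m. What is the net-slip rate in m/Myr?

dip-slip = heave / cos(dip) = 1850 / cos(47°) = 2713 m
net slip = dip-slip / sin(rake) = 2713 / sin(26.3°) = 6122 m
rate = 6122 m / 20.5 Ma = 0.000299 m/yr = 299 m/Myr

299 m/Myr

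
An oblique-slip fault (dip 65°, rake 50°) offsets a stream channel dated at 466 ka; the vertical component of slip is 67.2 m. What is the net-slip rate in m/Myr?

208 m/Myr

dip-slip = throw / sin(dip) = 67.2 / sin(65°) = 74.15 m
net slip = dip-slip / sin(rake) = 74.15 / sin(50°) = 96.79 m
rate = 96.79 m / 466 ka = 0.000208 m/yr = 208 m/Myr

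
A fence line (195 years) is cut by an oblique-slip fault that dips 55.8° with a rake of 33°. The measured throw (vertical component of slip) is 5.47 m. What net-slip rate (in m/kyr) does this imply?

62.3 m/kyr

dip-slip = throw / sin(dip) = 5.47 / sin(55.8°) = 6.614 m
net slip = dip-slip / sin(rake) = 6.614 / sin(33°) = 12.14 m
rate = 12.14 m / 195 years = 0.0623 m/yr = 62.3 m/kyr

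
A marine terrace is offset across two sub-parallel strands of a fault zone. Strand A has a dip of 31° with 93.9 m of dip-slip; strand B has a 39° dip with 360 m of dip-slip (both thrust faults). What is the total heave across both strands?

360 m

heave_A = 93.9 × cos(31°) = 80.49 m
heave_B = 360 × cos(39°) = 279.8 m
total = 80.49 + 279.8 = 360 m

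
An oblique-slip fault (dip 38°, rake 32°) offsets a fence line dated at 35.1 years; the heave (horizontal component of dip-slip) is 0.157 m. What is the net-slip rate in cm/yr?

1.07 cm/yr

dip-slip = heave / cos(dip) = 0.157 / cos(38°) = 0.1992 m
net slip = dip-slip / sin(rake) = 0.1992 / sin(32°) = 0.3760 m
rate = 0.3760 m / 35.1 years = 0.0107 m/yr = 1.07 cm/yr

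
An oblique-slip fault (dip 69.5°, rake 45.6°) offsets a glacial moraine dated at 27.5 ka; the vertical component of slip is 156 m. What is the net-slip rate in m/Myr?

8480 m/Myr

dip-slip = throw / sin(dip) = 156 / sin(69.5°) = 166.5 m
net slip = dip-slip / sin(rake) = 166.5 / sin(45.6°) = 233.1 m
rate = 233.1 m / 27.5 ka = 0.00848 m/yr = 8480 m/Myr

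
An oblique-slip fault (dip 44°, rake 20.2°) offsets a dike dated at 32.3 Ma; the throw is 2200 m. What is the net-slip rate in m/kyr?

dip-slip = throw / sin(dip) = 2200 / sin(44°) = 3167 m
net slip = dip-slip / sin(rake) = 3167 / sin(20.2°) = 9172 m
rate = 9172 m / 32.3 Ma = 0.000284 m/yr = 0.284 m/kyr

0.284 m/kyr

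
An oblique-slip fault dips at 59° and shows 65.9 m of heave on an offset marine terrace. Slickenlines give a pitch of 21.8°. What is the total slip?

dip-slip = heave / cos(dip) = 65.9 / cos(59°) = 128 m
net slip = dip-slip / sin(rake) = 128 / sin(21.8°) = 345 m

345 m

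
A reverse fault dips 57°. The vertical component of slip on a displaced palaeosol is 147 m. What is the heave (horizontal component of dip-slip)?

heave = throw / tan(dip) = 147 / tan(57°) = 95.5 m

95.5 m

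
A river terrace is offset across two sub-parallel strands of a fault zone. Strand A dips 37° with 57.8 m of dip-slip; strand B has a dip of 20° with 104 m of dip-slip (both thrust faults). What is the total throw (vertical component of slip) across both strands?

throw_A = 57.8 × sin(37°) = 34.78 m
throw_B = 104 × sin(20°) = 35.57 m
total = 34.78 + 35.57 = 70.4 m

70.4 m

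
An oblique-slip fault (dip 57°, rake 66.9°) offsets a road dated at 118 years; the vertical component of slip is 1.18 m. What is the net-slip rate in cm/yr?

1.30 cm/yr

dip-slip = throw / sin(dip) = 1.18 / sin(57°) = 1.407 m
net slip = dip-slip / sin(rake) = 1.407 / sin(66.9°) = 1.530 m
rate = 1.530 m / 118 years = 0.0130 m/yr = 1.30 cm/yr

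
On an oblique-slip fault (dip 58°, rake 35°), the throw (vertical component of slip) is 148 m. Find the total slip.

dip-slip = throw / sin(dip) = 148 / sin(58°) = 174.5 m
net slip = dip-slip / sin(rake) = 174.5 / sin(35°) = 304 m

304 m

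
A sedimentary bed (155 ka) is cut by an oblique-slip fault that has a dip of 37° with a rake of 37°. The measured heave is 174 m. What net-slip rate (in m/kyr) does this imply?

dip-slip = heave / cos(dip) = 174 / cos(37°) = 217.9 m
net slip = dip-slip / sin(rake) = 217.9 / sin(37°) = 362 m
rate = 362 m / 155 ka = 0.00234 m/yr = 2.34 m/kyr

2.34 m/kyr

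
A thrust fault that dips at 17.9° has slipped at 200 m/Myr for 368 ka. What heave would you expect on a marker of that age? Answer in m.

dip-slip = rate × time = 200 m/Myr × 368 ka = 73.60 m
heave = dip-slip × cos(dip) = 73.60 × cos(17.9°) = 70 m

70 m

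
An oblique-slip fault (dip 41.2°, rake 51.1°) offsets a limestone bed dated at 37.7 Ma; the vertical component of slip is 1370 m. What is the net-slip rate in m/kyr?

0.0709 m/kyr

dip-slip = throw / sin(dip) = 1370 / sin(41.2°) = 2080 m
net slip = dip-slip / sin(rake) = 2080 / sin(51.1°) = 2673 m
rate = 2673 m / 37.7 Ma = 0.0000709 m/yr = 0.0709 m/kyr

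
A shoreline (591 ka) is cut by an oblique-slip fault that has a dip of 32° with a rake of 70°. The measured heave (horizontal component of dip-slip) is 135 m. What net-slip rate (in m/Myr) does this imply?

dip-slip = heave / cos(dip) = 135 / cos(32°) = 159.2 m
net slip = dip-slip / sin(rake) = 159.2 / sin(70°) = 169.4 m
rate = 169.4 m / 591 ka = 0.000287 m/yr = 287 m/Myr

287 m/Myr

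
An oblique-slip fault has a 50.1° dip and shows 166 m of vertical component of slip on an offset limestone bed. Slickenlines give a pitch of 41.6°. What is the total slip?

dip-slip = throw / sin(dip) = 166 / sin(50.1°) = 216.4 m
net slip = dip-slip / sin(rake) = 216.4 / sin(41.6°) = 326 m

326 m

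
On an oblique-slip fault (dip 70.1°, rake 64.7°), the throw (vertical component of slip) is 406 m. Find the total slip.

478 m

dip-slip = throw / sin(dip) = 406 / sin(70.1°) = 431.8 m
net slip = dip-slip / sin(rake) = 431.8 / sin(64.7°) = 478 m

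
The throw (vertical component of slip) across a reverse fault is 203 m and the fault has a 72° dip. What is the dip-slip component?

dip-slip = throw / sin(dip) = 203 / sin(72°) = 213 m

213 m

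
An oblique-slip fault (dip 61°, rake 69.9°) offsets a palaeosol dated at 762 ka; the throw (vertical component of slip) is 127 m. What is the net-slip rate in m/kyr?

0.203 m/kyr

dip-slip = throw / sin(dip) = 127 / sin(61°) = 145.2 m
net slip = dip-slip / sin(rake) = 145.2 / sin(69.9°) = 154.6 m
rate = 154.6 m / 762 ka = 0.000203 m/yr = 0.203 m/kyr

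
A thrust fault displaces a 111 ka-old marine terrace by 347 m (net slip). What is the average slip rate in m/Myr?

3130 m/Myr

rate = 347 m / 111 ka = 0.00313 m/yr = 3130 m/Myr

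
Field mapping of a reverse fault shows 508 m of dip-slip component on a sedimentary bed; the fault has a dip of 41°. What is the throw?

throw = dip-slip × sin(dip) = 508 m × sin(41°) = 333 m

333 m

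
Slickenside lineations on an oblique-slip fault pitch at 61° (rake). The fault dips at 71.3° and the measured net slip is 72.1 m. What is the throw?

59.7 m

dip-slip = net slip × sin(rake) = 72.1 m × sin(61°) = 63.06 m
throw = dip-slip × sin(dip) = 63.06 × sin(71.3°) = 59.7 m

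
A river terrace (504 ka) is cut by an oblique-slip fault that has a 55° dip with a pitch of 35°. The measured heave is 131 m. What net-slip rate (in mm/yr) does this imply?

dip-slip = heave / cos(dip) = 131 / cos(55°) = 228.4 m
net slip = dip-slip / sin(rake) = 228.4 / sin(35°) = 398.2 m
rate = 398.2 m / 504 ka = 0.000790 m/yr = 0.790 mm/yr

0.790 mm/yr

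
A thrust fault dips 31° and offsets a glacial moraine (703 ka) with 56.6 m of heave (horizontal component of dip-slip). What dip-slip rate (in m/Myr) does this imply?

93.9 m/Myr

dip-slip = heave / cos(dip) = 56.6 m / cos(31°) = 66.03 m
rate = 66.03 m / 703 ka = 0.0000939 m/yr = 93.9 m/Myr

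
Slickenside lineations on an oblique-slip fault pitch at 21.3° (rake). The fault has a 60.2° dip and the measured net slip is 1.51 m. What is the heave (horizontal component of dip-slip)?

dip-slip = net slip × sin(rake) = 1.51 m × sin(21.3°) = 0.5485 m
heave = dip-slip × cos(dip) = 0.5485 × cos(60.2°) = 0.273 m

0.273 m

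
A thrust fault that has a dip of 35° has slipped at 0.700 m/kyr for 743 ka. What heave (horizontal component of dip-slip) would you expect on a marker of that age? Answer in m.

426 m

dip-slip = rate × time = 0.700 m/kyr × 743 ka = 520.1 m
heave = dip-slip × cos(dip) = 520.1 × cos(35°) = 426 m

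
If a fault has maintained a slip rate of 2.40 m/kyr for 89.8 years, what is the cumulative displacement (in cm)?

slip = rate × time = 2.40 m/kyr × 89.8 years = 0.216 m = 21.6 cm

21.6 cm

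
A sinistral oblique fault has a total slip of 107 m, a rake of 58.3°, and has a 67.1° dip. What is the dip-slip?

91 m

dip-slip = net slip × sin(rake) = 107 m × sin(58.3°) = 91 m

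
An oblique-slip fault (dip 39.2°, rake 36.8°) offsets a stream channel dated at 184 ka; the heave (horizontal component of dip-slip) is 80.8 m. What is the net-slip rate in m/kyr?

0.946 m/kyr

dip-slip = heave / cos(dip) = 80.8 / cos(39.2°) = 104.3 m
net slip = dip-slip / sin(rake) = 104.3 / sin(36.8°) = 174.1 m
rate = 174.1 m / 184 ka = 0.000946 m/yr = 0.946 m/kyr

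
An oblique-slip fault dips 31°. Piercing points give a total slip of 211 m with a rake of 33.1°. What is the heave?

98.8 m

dip-slip = net slip × sin(rake) = 211 m × sin(33.1°) = 115.2 m
heave = dip-slip × cos(dip) = 115.2 × cos(31°) = 98.8 m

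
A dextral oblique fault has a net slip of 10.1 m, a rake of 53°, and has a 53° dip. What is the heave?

4.85 m

dip-slip = net slip × sin(rake) = 10.1 m × sin(53°) = 8.066 m
heave = dip-slip × cos(dip) = 8.066 × cos(53°) = 4.85 m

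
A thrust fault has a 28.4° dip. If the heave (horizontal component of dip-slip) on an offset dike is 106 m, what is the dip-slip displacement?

121 m

dip-slip = heave / cos(dip) = 106 / cos(28.4°) = 121 m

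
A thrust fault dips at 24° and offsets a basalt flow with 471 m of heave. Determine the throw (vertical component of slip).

throw = heave × tan(dip) = 471 × tan(24°) = 210 m

210 m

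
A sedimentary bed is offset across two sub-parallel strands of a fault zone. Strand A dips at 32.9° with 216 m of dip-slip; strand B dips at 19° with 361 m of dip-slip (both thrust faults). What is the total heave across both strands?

heave_A = 216 × cos(32.9°) = 181.4 m
heave_B = 361 × cos(19°) = 341.3 m
total = 181.4 + 341.3 = 523 m

523 m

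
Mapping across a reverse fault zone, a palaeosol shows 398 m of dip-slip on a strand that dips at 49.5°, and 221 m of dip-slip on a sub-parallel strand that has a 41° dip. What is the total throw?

throw_A = 398 × sin(49.5°) = 302.6 m
throw_B = 221 × sin(41°) = 145 m
total = 302.6 + 145 = 448 m

448 m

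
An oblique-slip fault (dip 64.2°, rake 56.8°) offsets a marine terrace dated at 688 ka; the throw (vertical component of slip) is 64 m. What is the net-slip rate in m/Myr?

123 m/Myr

dip-slip = throw / sin(dip) = 64 / sin(64.2°) = 71.09 m
net slip = dip-slip / sin(rake) = 71.09 / sin(56.8°) = 84.95 m
rate = 84.95 m / 688 ka = 0.000123 m/yr = 123 m/Myr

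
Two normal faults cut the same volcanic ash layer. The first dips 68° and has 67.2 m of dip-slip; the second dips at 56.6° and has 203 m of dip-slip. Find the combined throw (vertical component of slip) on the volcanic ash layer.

232 m

throw_A = 67.2 × sin(68°) = 62.31 m
throw_B = 203 × sin(56.6°) = 169.5 m
total = 62.31 + 169.5 = 232 m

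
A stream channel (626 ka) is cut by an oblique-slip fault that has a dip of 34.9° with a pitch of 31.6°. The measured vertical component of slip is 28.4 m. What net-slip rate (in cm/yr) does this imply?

0.0151 cm/yr

dip-slip = throw / sin(dip) = 28.4 / sin(34.9°) = 49.64 m
net slip = dip-slip / sin(rake) = 49.64 / sin(31.6°) = 94.73 m
rate = 94.73 m / 626 ka = 0.000151 m/yr = 0.0151 cm/yr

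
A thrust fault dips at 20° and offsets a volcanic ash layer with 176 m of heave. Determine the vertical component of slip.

64.1 m

throw = heave × tan(dip) = 176 × tan(20°) = 64.1 m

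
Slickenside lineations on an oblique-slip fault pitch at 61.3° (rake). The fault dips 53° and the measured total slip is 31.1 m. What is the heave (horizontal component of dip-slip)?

16.4 m

dip-slip = net slip × sin(rake) = 31.1 m × sin(61.3°) = 27.28 m
heave = dip-slip × cos(dip) = 27.28 × cos(53°) = 16.4 m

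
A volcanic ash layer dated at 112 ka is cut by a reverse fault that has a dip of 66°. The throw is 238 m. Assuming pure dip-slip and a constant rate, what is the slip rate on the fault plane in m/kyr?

dip-slip = throw / sin(dip) = 238 m / sin(66°) = 260.5 m
rate = 260.5 m / 112 ka = 0.00233 m/yr = 2.33 m/kyr

2.33 m/kyr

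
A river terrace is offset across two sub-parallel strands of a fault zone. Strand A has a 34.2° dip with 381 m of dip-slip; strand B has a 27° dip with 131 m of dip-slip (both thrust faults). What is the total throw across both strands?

throw_A = 381 × sin(34.2°) = 214.2 m
throw_B = 131 × sin(27°) = 59.47 m
total = 214.2 + 59.47 = 274 m

274 m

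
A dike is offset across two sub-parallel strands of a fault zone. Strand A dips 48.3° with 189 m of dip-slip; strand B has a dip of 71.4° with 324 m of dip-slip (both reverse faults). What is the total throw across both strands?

448 m

throw_A = 189 × sin(48.3°) = 141.1 m
throw_B = 324 × sin(71.4°) = 307.1 m
total = 141.1 + 307.1 = 448 m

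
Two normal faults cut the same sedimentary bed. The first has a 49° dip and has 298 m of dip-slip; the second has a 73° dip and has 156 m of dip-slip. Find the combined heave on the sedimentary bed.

241 m

heave_A = 298 × cos(49°) = 195.5 m
heave_B = 156 × cos(73°) = 45.61 m
total = 195.5 + 45.61 = 241 m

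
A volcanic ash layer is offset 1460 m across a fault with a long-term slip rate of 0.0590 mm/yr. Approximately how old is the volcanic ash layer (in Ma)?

24.7 Ma

age = offset / rate = 1460 m / (0.0590 mm/yr) = 2.47e+07 yr = 24.7 Ma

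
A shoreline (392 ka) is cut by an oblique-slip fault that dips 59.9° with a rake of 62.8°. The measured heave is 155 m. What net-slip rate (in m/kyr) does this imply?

0.886 m/kyr

dip-slip = heave / cos(dip) = 155 / cos(59.9°) = 309.1 m
net slip = dip-slip / sin(rake) = 309.1 / sin(62.8°) = 347.5 m
rate = 347.5 m / 392 ka = 0.000886 m/yr = 0.886 m/kyr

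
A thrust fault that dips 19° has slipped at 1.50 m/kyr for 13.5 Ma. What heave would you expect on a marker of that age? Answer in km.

dip-slip = rate × time = 1.50 m/kyr × 13.5 Ma = 20250 m
heave = dip-slip × cos(dip) = 20250 × cos(19°) = 19100 m = 19.1 km

19.1 km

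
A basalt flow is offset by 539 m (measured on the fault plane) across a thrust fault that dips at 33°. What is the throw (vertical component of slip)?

throw = dip-slip × sin(dip) = 539 m × sin(33°) = 294 m

294 m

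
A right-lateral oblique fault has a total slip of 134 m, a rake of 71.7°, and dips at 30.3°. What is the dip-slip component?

127 m

dip-slip = net slip × sin(rake) = 134 m × sin(71.7°) = 127 m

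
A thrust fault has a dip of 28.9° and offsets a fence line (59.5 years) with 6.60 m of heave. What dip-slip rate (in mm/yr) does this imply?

dip-slip = heave / cos(dip) = 6.60 m / cos(28.9°) = 7.539 m
rate = 7.539 m / 59.5 years = 0.127 m/yr = 127 mm/yr

127 mm/yr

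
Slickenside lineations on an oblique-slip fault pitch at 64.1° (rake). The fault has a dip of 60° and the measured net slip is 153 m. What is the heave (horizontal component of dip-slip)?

dip-slip = net slip × sin(rake) = 153 m × sin(64.1°) = 137.6 m
heave = dip-slip × cos(dip) = 137.6 × cos(60°) = 68.8 m

68.8 m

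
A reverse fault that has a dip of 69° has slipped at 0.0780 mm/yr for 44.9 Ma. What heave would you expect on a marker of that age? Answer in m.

1260 m

dip-slip = rate × time = 0.0780 mm/yr × 44.9 Ma = 3502 m
heave = dip-slip × cos(dip) = 3502 × cos(69°) = 1260 m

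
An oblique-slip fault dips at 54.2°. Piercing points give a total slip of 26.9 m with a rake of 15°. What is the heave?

4.07 m

dip-slip = net slip × sin(rake) = 26.9 m × sin(15°) = 6.962 m
heave = dip-slip × cos(dip) = 6.962 × cos(54.2°) = 4.07 m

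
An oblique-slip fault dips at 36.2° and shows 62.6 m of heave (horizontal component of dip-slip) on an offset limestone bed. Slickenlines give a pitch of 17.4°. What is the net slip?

dip-slip = heave / cos(dip) = 62.6 / cos(36.2°) = 77.58 m
net slip = dip-slip / sin(rake) = 77.58 / sin(17.4°) = 259 m

259 m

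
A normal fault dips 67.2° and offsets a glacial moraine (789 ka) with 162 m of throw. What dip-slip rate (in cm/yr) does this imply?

0.0223 cm/yr

dip-slip = throw / sin(dip) = 162 m / sin(67.2°) = 175.7 m
rate = 175.7 m / 789 ka = 0.000223 m/yr = 0.0223 cm/yr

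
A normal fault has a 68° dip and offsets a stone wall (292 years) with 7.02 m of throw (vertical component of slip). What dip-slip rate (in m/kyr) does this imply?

25.9 m/kyr

dip-slip = throw / sin(dip) = 7.02 m / sin(68°) = 7.571 m
rate = 7.571 m / 292 years = 0.0259 m/yr = 25.9 m/kyr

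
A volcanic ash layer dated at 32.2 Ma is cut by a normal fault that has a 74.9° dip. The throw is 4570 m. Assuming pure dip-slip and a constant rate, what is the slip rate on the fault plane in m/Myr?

147 m/Myr

dip-slip = throw / sin(dip) = 4570 m / sin(74.9°) = 4733 m
rate = 4733 m / 32.2 Ma = 0.000147 m/yr = 147 m/Myr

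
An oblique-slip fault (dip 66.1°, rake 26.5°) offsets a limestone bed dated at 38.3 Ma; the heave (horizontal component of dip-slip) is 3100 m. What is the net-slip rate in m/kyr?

0.448 m/kyr

dip-slip = heave / cos(dip) = 3100 / cos(66.1°) = 7652 m
net slip = dip-slip / sin(rake) = 7652 / sin(26.5°) = 17150 m
rate = 17150 m / 38.3 Ma = 0.000448 m/yr = 0.448 m/kyr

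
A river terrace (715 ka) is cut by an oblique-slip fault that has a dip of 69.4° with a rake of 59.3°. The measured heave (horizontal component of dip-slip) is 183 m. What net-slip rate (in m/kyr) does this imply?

dip-slip = heave / cos(dip) = 183 / cos(69.4°) = 520.1 m
net slip = dip-slip / sin(rake) = 520.1 / sin(59.3°) = 604.9 m
rate = 604.9 m / 715 ka = 0.000846 m/yr = 0.846 m/kyr

0.846 m/kyr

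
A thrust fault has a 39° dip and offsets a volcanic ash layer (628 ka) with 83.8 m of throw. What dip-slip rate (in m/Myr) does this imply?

dip-slip = throw / sin(dip) = 83.8 m / sin(39°) = 133.2 m
rate = 133.2 m / 628 ka = 0.000212 m/yr = 212 m/Myr

212 m/Myr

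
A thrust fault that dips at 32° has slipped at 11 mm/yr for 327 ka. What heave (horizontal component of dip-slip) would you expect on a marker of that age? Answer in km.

dip-slip = rate × time = 11 mm/yr × 327 ka = 3597 m
heave = dip-slip × cos(dip) = 3597 × cos(32°) = 3050 m = 3.05 km

3.05 km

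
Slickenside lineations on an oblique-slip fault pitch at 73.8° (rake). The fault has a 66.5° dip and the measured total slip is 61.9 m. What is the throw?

dip-slip = net slip × sin(rake) = 61.9 m × sin(73.8°) = 59.44 m
throw = dip-slip × sin(dip) = 59.44 × sin(66.5°) = 54.5 m

54.5 m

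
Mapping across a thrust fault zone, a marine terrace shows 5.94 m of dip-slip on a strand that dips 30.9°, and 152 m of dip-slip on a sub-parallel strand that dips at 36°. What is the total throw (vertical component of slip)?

throw_A = 5.94 × sin(30.9°) = 3.050 m
throw_B = 152 × sin(36°) = 89.34 m
total = 3.050 + 89.34 = 92.4 m

92.4 m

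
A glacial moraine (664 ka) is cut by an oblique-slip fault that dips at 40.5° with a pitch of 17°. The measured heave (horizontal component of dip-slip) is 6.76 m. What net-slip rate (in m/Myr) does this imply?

dip-slip = heave / cos(dip) = 6.76 / cos(40.5°) = 8.890 m
net slip = dip-slip / sin(rake) = 8.890 / sin(17°) = 30.41 m
rate = 30.41 m / 664 ka = 0.0000458 m/yr = 45.8 m/Myr

45.8 m/Myr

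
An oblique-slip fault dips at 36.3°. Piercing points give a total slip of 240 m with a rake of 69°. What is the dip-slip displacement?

224 m

dip-slip = net slip × sin(rake) = 240 m × sin(69°) = 224 m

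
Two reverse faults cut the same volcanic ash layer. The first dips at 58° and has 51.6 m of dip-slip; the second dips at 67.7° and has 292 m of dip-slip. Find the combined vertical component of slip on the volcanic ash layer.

throw_A = 51.6 × sin(58°) = 43.76 m
throw_B = 292 × sin(67.7°) = 270.2 m
total = 43.76 + 270.2 = 314 m

314 m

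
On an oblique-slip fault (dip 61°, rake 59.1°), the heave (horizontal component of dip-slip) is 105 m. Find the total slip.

252 m

dip-slip = heave / cos(dip) = 105 / cos(61°) = 216.6 m
net slip = dip-slip / sin(rake) = 216.6 / sin(59.1°) = 252 m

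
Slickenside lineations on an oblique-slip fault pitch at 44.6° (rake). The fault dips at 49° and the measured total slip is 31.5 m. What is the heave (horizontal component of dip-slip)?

dip-slip = net slip × sin(rake) = 31.5 m × sin(44.6°) = 22.12 m
heave = dip-slip × cos(dip) = 22.12 × cos(49°) = 14.5 m

14.5 m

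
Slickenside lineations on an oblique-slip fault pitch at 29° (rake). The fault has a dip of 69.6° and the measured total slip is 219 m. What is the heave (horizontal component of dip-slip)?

37 m

dip-slip = net slip × sin(rake) = 219 m × sin(29°) = 106.2 m
heave = dip-slip × cos(dip) = 106.2 × cos(69.6°) = 37 m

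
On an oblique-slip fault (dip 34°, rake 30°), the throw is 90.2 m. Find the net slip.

323 m

dip-slip = throw / sin(dip) = 90.2 / sin(34°) = 161.3 m
net slip = dip-slip / sin(rake) = 161.3 / sin(30°) = 323 m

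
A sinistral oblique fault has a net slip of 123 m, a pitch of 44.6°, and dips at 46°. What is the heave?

dip-slip = net slip × sin(rake) = 123 m × sin(44.6°) = 86.36 m
heave = dip-slip × cos(dip) = 86.36 × cos(46°) = 60 m

60 m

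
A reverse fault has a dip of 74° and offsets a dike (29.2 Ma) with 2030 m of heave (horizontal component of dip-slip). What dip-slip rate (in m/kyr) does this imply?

0.252 m/kyr

dip-slip = heave / cos(dip) = 2030 m / cos(74°) = 7365 m
rate = 7365 m / 29.2 Ma = 0.000252 m/yr = 0.252 m/kyr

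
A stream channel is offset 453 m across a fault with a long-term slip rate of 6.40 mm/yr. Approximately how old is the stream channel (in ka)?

70.8 ka

age = offset / rate = 453 m / (6.40 mm/yr) = 70800 yr = 70.8 ka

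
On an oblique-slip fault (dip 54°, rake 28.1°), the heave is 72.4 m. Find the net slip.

262 m

dip-slip = heave / cos(dip) = 72.4 / cos(54°) = 123.2 m
net slip = dip-slip / sin(rake) = 123.2 / sin(28.1°) = 262 m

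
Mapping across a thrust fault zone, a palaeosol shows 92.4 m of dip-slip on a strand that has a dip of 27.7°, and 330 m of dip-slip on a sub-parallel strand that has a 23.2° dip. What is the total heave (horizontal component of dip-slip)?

heave_A = 92.4 × cos(27.7°) = 81.81 m
heave_B = 330 × cos(23.2°) = 303.3 m
total = 81.81 + 303.3 = 385 m

385 m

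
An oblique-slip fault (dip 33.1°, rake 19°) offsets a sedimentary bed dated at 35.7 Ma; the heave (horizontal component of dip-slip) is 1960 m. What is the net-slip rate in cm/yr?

dip-slip = heave / cos(dip) = 1960 / cos(33.1°) = 2340 m
net slip = dip-slip / sin(rake) = 2340 / sin(19°) = 7186 m
rate = 7186 m / 35.7 Ma = 0.000201 m/yr = 0.0201 cm/yr

0.0201 cm/yr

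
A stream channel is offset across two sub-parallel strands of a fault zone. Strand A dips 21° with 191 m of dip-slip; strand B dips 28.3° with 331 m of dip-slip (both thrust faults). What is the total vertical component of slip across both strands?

throw_A = 191 × sin(21°) = 68.45 m
throw_B = 331 × sin(28.3°) = 156.9 m
total = 68.45 + 156.9 = 225 m

225 m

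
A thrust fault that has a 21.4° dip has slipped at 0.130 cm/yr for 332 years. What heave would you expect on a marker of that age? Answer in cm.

dip-slip = rate × time = 0.130 cm/yr × 332 years = 0.4316 m
heave = dip-slip × cos(dip) = 0.4316 × cos(21.4°) = 0.402 m = 40.2 cm

40.2 cm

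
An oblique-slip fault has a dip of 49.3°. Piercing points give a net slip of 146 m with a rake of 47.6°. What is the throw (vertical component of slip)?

dip-slip = net slip × sin(rake) = 146 m × sin(47.6°) = 107.8 m
throw = dip-slip × sin(dip) = 107.8 × sin(49.3°) = 81.7 m

81.7 m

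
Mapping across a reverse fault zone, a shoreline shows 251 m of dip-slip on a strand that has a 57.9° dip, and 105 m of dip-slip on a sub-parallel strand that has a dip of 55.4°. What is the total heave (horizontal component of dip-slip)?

heave_A = 251 × cos(57.9°) = 133.4 m
heave_B = 105 × cos(55.4°) = 59.62 m
total = 133.4 + 59.62 = 193 m

193 m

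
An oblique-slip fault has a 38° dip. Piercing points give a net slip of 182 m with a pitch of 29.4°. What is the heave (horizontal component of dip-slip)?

dip-slip = net slip × sin(rake) = 182 m × sin(29.4°) = 89.34 m
heave = dip-slip × cos(dip) = 89.34 × cos(38°) = 70.4 m

70.4 m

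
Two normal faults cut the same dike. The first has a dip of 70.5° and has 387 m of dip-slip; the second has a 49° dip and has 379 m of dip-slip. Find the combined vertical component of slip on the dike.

651 m

throw_A = 387 × sin(70.5°) = 364.8 m
throw_B = 379 × sin(49°) = 286 m
total = 364.8 + 286 = 651 m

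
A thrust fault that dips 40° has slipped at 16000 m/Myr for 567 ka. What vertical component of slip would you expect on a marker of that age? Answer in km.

5.83 km

dip-slip = rate × time = 16000 m/Myr × 567 ka = 9072 m
throw = dip-slip × sin(dip) = 9072 × sin(40°) = 5830 m = 5.83 km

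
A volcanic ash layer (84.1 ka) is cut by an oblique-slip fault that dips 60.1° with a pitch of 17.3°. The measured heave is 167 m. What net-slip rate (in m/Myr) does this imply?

13400 m/Myr

dip-slip = heave / cos(dip) = 167 / cos(60.1°) = 335 m
net slip = dip-slip / sin(rake) = 335 / sin(17.3°) = 1127 m
rate = 1127 m / 84.1 ka = 0.0134 m/yr = 13400 m/Myr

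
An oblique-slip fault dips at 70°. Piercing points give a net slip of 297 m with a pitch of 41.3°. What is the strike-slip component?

223 m

strike-slip = net slip × cos(rake) = 297 m × cos(41.3°) = 223 m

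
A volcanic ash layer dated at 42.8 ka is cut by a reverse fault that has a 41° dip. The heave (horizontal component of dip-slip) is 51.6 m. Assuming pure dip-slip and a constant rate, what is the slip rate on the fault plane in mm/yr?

dip-slip = heave / cos(dip) = 51.6 m / cos(41°) = 68.37 m
rate = 68.37 m / 42.8 ka = 0.00160 m/yr = 1.60 mm/yr

1.60 mm/yr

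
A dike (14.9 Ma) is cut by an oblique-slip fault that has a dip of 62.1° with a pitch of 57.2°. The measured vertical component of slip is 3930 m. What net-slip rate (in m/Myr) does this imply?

dip-slip = throw / sin(dip) = 3930 / sin(62.1°) = 4447 m
net slip = dip-slip / sin(rake) = 4447 / sin(57.2°) = 5290 m
rate = 5290 m / 14.9 Ma = 0.000355 m/yr = 355 m/Myr

355 m/Myr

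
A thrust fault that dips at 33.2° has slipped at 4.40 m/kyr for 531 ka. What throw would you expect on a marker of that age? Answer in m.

1280 m

dip-slip = rate × time = 4.40 m/kyr × 531 ka = 2336 m
throw = dip-slip × sin(dip) = 2336 × sin(33.2°) = 1280 m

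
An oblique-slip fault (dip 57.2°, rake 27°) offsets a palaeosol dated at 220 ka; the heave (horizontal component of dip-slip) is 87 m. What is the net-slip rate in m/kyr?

dip-slip = heave / cos(dip) = 87 / cos(57.2°) = 160.6 m
net slip = dip-slip / sin(rake) = 160.6 / sin(27°) = 353.8 m
rate = 353.8 m / 220 ka = 0.00161 m/yr = 1.61 m/kyr

1.61 m/kyr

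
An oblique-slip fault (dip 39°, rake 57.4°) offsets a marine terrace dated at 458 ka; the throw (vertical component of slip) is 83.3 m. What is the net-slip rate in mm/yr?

0.343 mm/yr

dip-slip = throw / sin(dip) = 83.3 / sin(39°) = 132.4 m
net slip = dip-slip / sin(rake) = 132.4 / sin(57.4°) = 157.1 m
rate = 157.1 m / 458 ka = 0.000343 m/yr = 0.343 mm/yr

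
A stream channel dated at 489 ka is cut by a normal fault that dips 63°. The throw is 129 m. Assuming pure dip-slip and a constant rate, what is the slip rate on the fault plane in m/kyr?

0.296 m/kyr

dip-slip = throw / sin(dip) = 129 m / sin(63°) = 144.8 m
rate = 144.8 m / 489 ka = 0.000296 m/yr = 0.296 m/kyr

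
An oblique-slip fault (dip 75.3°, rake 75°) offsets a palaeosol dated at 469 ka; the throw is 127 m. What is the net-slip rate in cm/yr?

dip-slip = throw / sin(dip) = 127 / sin(75.3°) = 131.3 m
net slip = dip-slip / sin(rake) = 131.3 / sin(75°) = 135.9 m
rate = 135.9 m / 469 ka = 0.000290 m/yr = 0.0290 cm/yr

0.0290 cm/yr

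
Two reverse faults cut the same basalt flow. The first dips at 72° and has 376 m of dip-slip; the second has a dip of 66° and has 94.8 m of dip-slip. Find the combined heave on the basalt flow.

155 m

heave_A = 376 × cos(72°) = 116.2 m
heave_B = 94.8 × cos(66°) = 38.56 m
total = 116.2 + 38.56 = 155 m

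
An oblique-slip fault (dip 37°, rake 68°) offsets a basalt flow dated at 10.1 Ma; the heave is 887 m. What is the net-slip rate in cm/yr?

dip-slip = heave / cos(dip) = 887 / cos(37°) = 1111 m
net slip = dip-slip / sin(rake) = 1111 / sin(68°) = 1198 m
rate = 1198 m / 10.1 Ma = 0.000119 m/yr = 0.0119 cm/yr

0.0119 cm/yr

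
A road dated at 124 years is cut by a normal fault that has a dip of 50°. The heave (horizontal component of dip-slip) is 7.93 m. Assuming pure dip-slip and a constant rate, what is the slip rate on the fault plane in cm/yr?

9.95 cm/yr

dip-slip = heave / cos(dip) = 7.93 m / cos(50°) = 12.34 m
rate = 12.34 m / 124 years = 0.0995 m/yr = 9.95 cm/yr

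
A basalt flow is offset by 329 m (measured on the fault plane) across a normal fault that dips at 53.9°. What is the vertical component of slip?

266 m

throw = dip-slip × sin(dip) = 329 m × sin(53.9°) = 266 m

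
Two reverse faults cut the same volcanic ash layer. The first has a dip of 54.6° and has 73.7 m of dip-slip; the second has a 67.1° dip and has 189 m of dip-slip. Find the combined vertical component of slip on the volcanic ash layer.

234 m

throw_A = 73.7 × sin(54.6°) = 60.07 m
throw_B = 189 × sin(67.1°) = 174.1 m
total = 60.07 + 174.1 = 234 m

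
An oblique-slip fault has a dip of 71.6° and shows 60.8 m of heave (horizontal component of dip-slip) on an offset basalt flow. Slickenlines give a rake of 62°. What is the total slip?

218 m

dip-slip = heave / cos(dip) = 60.8 / cos(71.6°) = 192.6 m
net slip = dip-slip / sin(rake) = 192.6 / sin(62°) = 218 m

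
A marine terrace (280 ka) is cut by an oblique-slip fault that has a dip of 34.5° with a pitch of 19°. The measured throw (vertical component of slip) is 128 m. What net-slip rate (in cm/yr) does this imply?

0.248 cm/yr

dip-slip = throw / sin(dip) = 128 / sin(34.5°) = 226 m
net slip = dip-slip / sin(rake) = 226 / sin(19°) = 694.1 m
rate = 694.1 m / 280 ka = 0.00248 m/yr = 0.248 cm/yr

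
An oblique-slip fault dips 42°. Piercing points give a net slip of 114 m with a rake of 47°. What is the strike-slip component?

strike-slip = net slip × cos(rake) = 114 m × cos(47°) = 77.7 m

77.7 m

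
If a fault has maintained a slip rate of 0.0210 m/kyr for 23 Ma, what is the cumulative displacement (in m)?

483 m

slip = rate × time = 0.0210 m/kyr × 23 Ma = 483 m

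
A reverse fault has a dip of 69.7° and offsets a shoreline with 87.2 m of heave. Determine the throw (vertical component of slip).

throw = heave × tan(dip) = 87.2 × tan(69.7°) = 236 m

236 m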